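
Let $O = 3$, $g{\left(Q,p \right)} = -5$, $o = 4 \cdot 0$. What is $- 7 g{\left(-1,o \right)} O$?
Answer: $105$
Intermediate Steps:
$o = 0$
$- 7 g{\left(-1,o \right)} O = \left(-7\right) \left(-5\right) 3 = 35 \cdot 3 = 105$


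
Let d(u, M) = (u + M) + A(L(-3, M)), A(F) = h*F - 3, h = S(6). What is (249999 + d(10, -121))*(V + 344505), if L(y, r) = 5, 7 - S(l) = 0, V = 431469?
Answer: 193931422080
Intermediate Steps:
S(l) = 7 (S(l) = 7 - 1*0 = 7 + 0 = 7)
h = 7
A(F) = -3 + 7*F (A(F) = 7*F - 3 = -3 + 7*F)
d(u, M) = 32 + M + u (d(u, M) = (u + M) + (-3 + 7*5) = (M + u) + (-3 + 35) = (M + u) + 32 = 32 + M + u)
(249999 + d(10, -121))*(V + 344505) = (249999 + (32 - 121 + 10))*(431469 + 344505) = (249999 - 79)*775974 = 249920*775974 = 193931422080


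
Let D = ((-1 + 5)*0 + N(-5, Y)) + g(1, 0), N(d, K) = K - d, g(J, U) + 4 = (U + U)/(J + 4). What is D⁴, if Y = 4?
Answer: 625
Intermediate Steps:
g(J, U) = -4 + 2*U/(4 + J) (g(J, U) = -4 + (U + U)/(J + 4) = -4 + (2*U)/(4 + J) = -4 + 2*U/(4 + J))
D = 5 (D = ((-1 + 5)*0 + (4 - 1*(-5))) + 2*(-8 + 0 - 2*1)/(4 + 1) = (4*0 + (4 + 5)) + 2*(-8 + 0 - 2)/5 = (0 + 9) + 2*(⅕)*(-10) = 9 - 4 = 5)
D⁴ = 5⁴ = 625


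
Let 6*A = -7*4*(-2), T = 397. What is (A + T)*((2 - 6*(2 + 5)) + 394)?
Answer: 143842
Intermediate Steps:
A = 28/3 (A = (-7*4*(-2))/6 = (-28*(-2))/6 = (⅙)*56 = 28/3 ≈ 9.3333)
(A + T)*((2 - 6*(2 + 5)) + 394) = (28/3 + 397)*((2 - 6*(2 + 5)) + 394) = 1219*((2 - 6*7) + 394)/3 = 1219*((2 - 42) + 394)/3 = 1219*(-40 + 394)/3 = (1219/3)*354 = 143842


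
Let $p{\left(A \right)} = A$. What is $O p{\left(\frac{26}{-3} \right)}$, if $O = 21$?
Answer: $-182$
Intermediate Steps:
$O p{\left(\frac{26}{-3} \right)} = 21 \frac{26}{-3} = 21 \cdot 26 \left(- \frac{1}{3}\right) = 21 \left(- \frac{26}{3}\right) = -182$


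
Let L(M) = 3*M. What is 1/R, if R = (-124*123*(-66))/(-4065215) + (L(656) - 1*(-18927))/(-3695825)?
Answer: -1114977605/282395427 ≈ -3.9483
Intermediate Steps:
R = -282395427/1114977605 (R = (-124*123*(-66))/(-4065215) + (3*656 - 1*(-18927))/(-3695825) = -15252*(-66)*(-1/4065215) + (1968 + 18927)*(-1/3695825) = 1006632*(-1/4065215) + 20895*(-1/3695825) = -91512/369565 - 597/105595 = -282395427/1114977605 ≈ -0.25327)
1/R = 1/(-282395427/1114977605) = -1114977605/282395427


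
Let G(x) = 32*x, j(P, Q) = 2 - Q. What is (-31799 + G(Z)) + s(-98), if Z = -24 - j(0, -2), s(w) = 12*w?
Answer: -33871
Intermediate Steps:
Z = -28 (Z = -24 - (2 - 1*(-2)) = -24 - (2 + 2) = -24 - 1*4 = -24 - 4 = -28)
(-31799 + G(Z)) + s(-98) = (-31799 + 32*(-28)) + 12*(-98) = (-31799 - 896) - 1176 = -32695 - 1176 = -33871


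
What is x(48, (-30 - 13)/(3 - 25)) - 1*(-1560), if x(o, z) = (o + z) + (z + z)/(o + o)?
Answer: 1700155/1056 ≈ 1610.0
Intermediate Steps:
x(o, z) = o + z + z/o (x(o, z) = (o + z) + (2*z)/((2*o)) = (o + z) + (2*z)*(1/(2*o)) = (o + z) + z/o = o + z + z/o)
x(48, (-30 - 13)/(3 - 25)) - 1*(-1560) = (48 + (-30 - 13)/(3 - 25) + ((-30 - 13)/(3 - 25))/48) - 1*(-1560) = (48 - 43/(-22) - 43/(-22)*(1/48)) + 1560 = (48 - 43*(-1/22) - 43*(-1/22)*(1/48)) + 1560 = (48 + 43/22 + (43/22)*(1/48)) + 1560 = (48 + 43/22 + 43/1056) + 1560 = 52795/1056 + 1560 = 1700155/1056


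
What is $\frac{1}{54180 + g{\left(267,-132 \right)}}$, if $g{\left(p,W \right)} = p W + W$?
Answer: $\frac{1}{18804} \approx 5.318 \cdot 10^{-5}$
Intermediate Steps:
$g{\left(p,W \right)} = W + W p$ ($g{\left(p,W \right)} = W p + W = W + W p$)
$\frac{1}{54180 + g{\left(267,-132 \right)}} = \frac{1}{54180 - 132 \left(1 + 267\right)} = \frac{1}{54180 - 35376} = \frac{1}{18804}$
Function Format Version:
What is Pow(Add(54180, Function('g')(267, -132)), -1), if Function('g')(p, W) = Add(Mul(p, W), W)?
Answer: Rational(1, 18804) ≈ 5.3180e-5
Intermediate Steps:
Function('g')(p, W) = Add(W, Mul(W, p)) (Function('g')(p, W) = Add(Mul(W, p), W) = Add(W, Mul(W, p)))
Pow(Add(54180, Function('g')(267, -132)), -1) = Pow(Add(54180, Mul(-132, Add(1, 267))), -1) = Pow(Add(54180, Mul(-132, 268)), -1) = Pow(Add(54180, -35376), -1) = Pow(18804, -1) = Rational(1, 18804)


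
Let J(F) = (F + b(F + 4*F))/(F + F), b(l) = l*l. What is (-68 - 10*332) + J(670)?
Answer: 9975/2 ≈ 4987.5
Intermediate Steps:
b(l) = l²
J(F) = (F + 25*F²)/(2*F) (J(F) = (F + (F + 4*F)²)/(F + F) = (F + (5*F)²)/((2*F)) = (F + 25*F²)*(1/(2*F)) = (F + 25*F²)/(2*F))
(-68 - 10*332) + J(670) = (-68 - 10*332) + (½ + (25/2)*670) = (-68 - 3320) + (½ + 8375) = -3388 + 16751/2 = 9975/2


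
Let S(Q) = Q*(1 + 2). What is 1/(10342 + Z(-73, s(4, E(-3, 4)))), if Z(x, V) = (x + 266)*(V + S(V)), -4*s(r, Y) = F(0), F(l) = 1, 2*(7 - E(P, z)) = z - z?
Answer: 1/10149 ≈ 9.8532e-5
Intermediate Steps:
E(P, z) = 7 (E(P, z) = 7 - (z - z)/2 = 7 - ½*0 = 7 + 0 = 7)
S(Q) = 3*Q (S(Q) = Q*3 = 3*Q)
s(r, Y) = -¼ (s(r, Y) = -¼*1 = -¼)
Z(x, V) = 4*V*(266 + x) (Z(x, V) = (x + 266)*(V + 3*V) = (266 + x)*(4*V) = 4*V*(266 + x))
1/(10342 + Z(-73, s(4, E(-3, 4)))) = 1/(10342 + 4*(-¼)*(266 - 73)) = 1/(10342 + 4*(-¼)*193) = 1/(10342 - 193) = 1/10149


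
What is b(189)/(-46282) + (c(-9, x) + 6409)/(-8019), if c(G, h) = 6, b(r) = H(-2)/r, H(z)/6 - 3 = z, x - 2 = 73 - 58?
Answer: -1039147496/1298973753 ≈ -0.79998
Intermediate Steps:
x = 17 (x = 2 + (73 - 58) = 2 + 15 = 17)
H(z) = 18 + 6*z
b(r) = 6/r (b(r) = (18 + 6*(-2))/r = (18 - 12)/r = 6/r)
b(189)/(-46282) + (c(-9, x) + 6409)/(-8019) = (6/189)/(-46282) + (6 + 6409)/(-8019) = (6*(1/189))*(-1/46282) + 6415*(-1/8019) = (2/63)*(-1/46282) - 6415/8019 = -1/1457883 - 6415/8019 = -1039147496/1298973753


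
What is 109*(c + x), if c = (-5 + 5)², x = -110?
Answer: -11990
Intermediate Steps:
c = 0 (c = 0² = 0)
109*(c + x) = 109*(0 - 110) = 109*(-110) = -11990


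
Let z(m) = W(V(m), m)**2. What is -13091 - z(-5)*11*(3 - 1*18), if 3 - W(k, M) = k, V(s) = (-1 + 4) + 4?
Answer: -10451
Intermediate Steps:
V(s) = 7 (V(s) = 3 + 4 = 7)
W(k, M) = 3 - k
z(m) = 16 (z(m) = (3 - 1*7)**2 = (3 - 7)**2 = (-4)**2 = 16)
-13091 - z(-5)*11*(3 - 1*18) = -13091 - 16*11*(3 - 1*18) = -13091 - 176*(3 - 18) = -13091 - 176*(-15) = -13091 - 1*(-2640) = -13091 + 2640 = -10451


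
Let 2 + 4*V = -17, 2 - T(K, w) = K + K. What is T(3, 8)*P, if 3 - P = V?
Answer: -31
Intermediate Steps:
T(K, w) = 2 - 2*K (T(K, w) = 2 - (K + K) = 2 - 2*K)
V = -19/4 (V = -1/2 + (1/4)*(-17) = -1/2 - 17/4 = -19/4 ≈ -4.7500)
P = 31/4 (P = 3 - 1*(-19/4) = 3 + 19/4 = 31/4 ≈ 7.7500)
T(3, 8)*P = (2 - 2*3)*(31/4) = (2 - 6)*(31/4) = -4*31/4 = -31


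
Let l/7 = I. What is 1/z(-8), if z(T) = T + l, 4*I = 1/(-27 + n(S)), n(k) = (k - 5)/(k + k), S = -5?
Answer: -104/839 ≈ -0.12396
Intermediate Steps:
n(k) = (-5 + k)/(2*k) (n(k) = (-5 + k)/((2*k)) = (-5 + k)*(1/(2*k)) = (-5 + k)/(2*k))
I = -1/104 (I = 1/(4*(-27 + (1/2)*(-5 - 5)/(-5))) = 1/(4*(-27 + (1/2)*(-1/5)*(-10))) = 1/(4*(-27 + 1)) = (1/4)/(-26) = (1/4)*(-1/26) = -1/104 ≈ -0.0096154)
l = -7/104 (l = 7*(-1/104) = -7/104 ≈ -0.067308)
z(T) = -7/104 + T (z(T) = T - 7/104 = -7/104 + T)
1/z(-8) = 1/(-7/104 - 8) = 1/(-839/104) = -104/839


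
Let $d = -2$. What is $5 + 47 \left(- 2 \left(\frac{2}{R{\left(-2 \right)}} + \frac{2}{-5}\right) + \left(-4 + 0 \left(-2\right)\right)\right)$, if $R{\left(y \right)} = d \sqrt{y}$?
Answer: $- \frac{727}{5} - 47 i \sqrt{2} \approx -145.4 - 66.468 i$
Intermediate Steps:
$R{\left(y \right)} = - 2 \sqrt{y}$
$5 + 47 \left(- 2 \left(\frac{2}{R{\left(-2 \right)}} + \frac{2}{-5}\right) + \left(-4 + 0 \left(-2\right)\right)\right) = 5 + 47 \left(- 2 \left(\frac{2}{\left(-2\right) \sqrt{-2}} + \frac{2}{-5}\right) + \left(-4 + 0 \left(-2\right)\right)\right) = 5 + 47 \left(- 2 \left(\frac{2}{\left(-2\right) i \sqrt{2}} + 2 \left(- \frac{1}{5}\right)\right) + \left(-4 + 0\right)\right) = 5 + 47 \left(- 2 \left(\frac{2}{\left(-2\right) i \sqrt{2}} - \frac{2}{5}\right) - 4\right) = 5 + 47 \left(- 2 \left(2 \frac{i \sqrt{2}}{4} - \frac{2}{5}\right) - 4\right) = 5 + 47 \left(- 2 \left(\frac{i \sqrt{2}}{2} - \frac{2}{5}\right) - 4\right) = 5 + 47 \left(- 2 \left(- \frac{2}{5} + \frac{i \sqrt{2}}{2}\right) - 4\right) = 5 + 47 \left(\left(\frac{4}{5} - i \sqrt{2}\right) - 4\right) = 5 + 47 \left(- \frac{16}{5} - i \sqrt{2}\right) = 5 - \left(\frac{752}{5} + 47 i \sqrt{2}\right) = - \frac{727}{5} - 47 i \sqrt{2}$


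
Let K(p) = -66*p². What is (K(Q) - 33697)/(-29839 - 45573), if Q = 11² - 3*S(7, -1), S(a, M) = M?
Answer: 1048513/75412 ≈ 13.904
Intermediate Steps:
Q = 124 (Q = 11² - 3*(-1) = 121 + 3 = 124)
(K(Q) - 33697)/(-29839 - 45573) = (-66*124² - 33697)/(-29839 - 45573) = (-66*15376 - 33697)/(-75412) = (-1014816 - 33697)*(-1/75412) = -1048513*(-1/75412) = 1048513/75412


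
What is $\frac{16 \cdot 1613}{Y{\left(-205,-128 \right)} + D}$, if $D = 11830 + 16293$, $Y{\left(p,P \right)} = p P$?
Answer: $\frac{25808}{54363} \approx 0.47473$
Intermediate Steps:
$Y{\left(p,P \right)} = P p$
$D = 28123$
$\frac{16 \cdot 1613}{Y{\left(-205,-128 \right)} + D} = \frac{16 \cdot 1613}{\left(-128\right) \left(-205\right) + 28123} = \frac{25808}{26240 + 28123} = \frac{25808}{54363}$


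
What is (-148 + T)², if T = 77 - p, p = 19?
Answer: 8100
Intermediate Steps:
T = 58 (T = 77 - 1*19 = 77 - 19 = 58)
(-148 + T)² = (-148 + 58)² = (-90)² = 8100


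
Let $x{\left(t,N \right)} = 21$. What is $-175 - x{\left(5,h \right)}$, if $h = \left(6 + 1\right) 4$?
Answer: $-196$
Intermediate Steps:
$h = 28$ ($h = 7 \cdot 4 = 28$)
$-175 - x{\left(5,h \right)} = -175 - 21 = -196$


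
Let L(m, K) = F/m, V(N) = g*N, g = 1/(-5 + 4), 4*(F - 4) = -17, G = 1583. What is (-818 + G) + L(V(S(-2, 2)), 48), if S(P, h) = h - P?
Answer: 12241/16 ≈ 765.06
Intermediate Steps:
F = -¼ (F = 4 + (¼)*(-17) = 4 - 17/4 = -¼ ≈ -0.25000)
g = -1 (g = 1/(-1) = -1)
V(N) = -N
L(m, K) = -1/(4*m)
(-818 + G) + L(V(S(-2, 2)), 48) = (-818 + 1583) - (-1/(2 - 1*(-2)))/4 = 765 - (-1/(2 + 2))/4 = 765 - 1/(4*((-1*4))) = 765 - ¼/(-4) = 765 - ¼*(-¼) = 765 + 1/16 = 12241/16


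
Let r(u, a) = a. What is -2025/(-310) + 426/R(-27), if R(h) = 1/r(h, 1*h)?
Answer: -712719/62 ≈ -11495.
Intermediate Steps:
R(h) = 1/h (R(h) = 1/(1*h) = 1/h)
-2025/(-310) + 426/R(-27) = -2025/(-310) + 426/(1/(-27)) = -2025*(-1/310) + 426/(-1/27) = 405/62 + 426*(-27) = 405/62 - 11502 = -712719/62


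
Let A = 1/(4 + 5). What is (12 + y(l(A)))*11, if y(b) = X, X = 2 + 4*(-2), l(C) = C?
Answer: 66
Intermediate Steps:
A = 1/9 ≈ 0.11111
X = -6 (X = 2 - 8 = -6)
y(b) = -6
(12 + y(l(A)))*11 = (12 - 6)*11 = 6*11 = 66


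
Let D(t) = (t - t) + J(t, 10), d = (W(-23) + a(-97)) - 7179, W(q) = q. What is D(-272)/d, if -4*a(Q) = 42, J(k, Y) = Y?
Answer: -4/2885 ≈ -0.0013865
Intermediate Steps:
a(Q) = -21/2 (a(Q) = -1/4*42 = -21/2)
d = -14425/2 (d = (-23 - 21/2) - 7179 = -67/2 - 7179 = -14425/2 ≈ -7212.5)
D(t) = 10 (D(t) = (t - t) + 10 = 0 + 10 = 10)
D(-272)/d = 10/(-14425/2) = 10*(-2/14425) = -4/2885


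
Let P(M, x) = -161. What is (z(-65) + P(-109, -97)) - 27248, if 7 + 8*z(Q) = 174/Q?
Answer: -14253309/520 ≈ -27410.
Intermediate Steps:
z(Q) = -7/8 + 87/(4*Q) (z(Q) = -7/8 + (174/Q)/8 = -7/8 + 87/(4*Q))
(z(-65) + P(-109, -97)) - 27248 = ((⅛)*(174 - 7*(-65))/(-65) - 161) - 27248 = ((⅛)*(-1/65)*(174 + 455) - 161) - 27248 = ((⅛)*(-1/65)*629 - 161) - 27248 = (-629/520 - 161) - 27248 = -84349/520 - 27248 = -14253309/520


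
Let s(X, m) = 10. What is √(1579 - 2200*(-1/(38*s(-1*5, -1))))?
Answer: √572109/19 ≈ 39.809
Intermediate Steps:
√(1579 - 2200*(-1/(38*s(-1*5, -1)))) = √(1579 - 2200/((-38*10))) = √(1579 - 2200/(-380)) = √(1579 - 2200*(-1/380)) = √(1579 + 110/19) = √(30111/19) = √572109/19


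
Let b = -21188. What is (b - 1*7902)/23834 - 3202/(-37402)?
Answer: -252926928/222859817 ≈ -1.1349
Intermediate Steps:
(b - 1*7902)/23834 - 3202/(-37402) = (-21188 - 1*7902)/23834 - 3202/(-37402) = (-21188 - 7902)*(1/23834) - 3202*(-1/37402) = -29090*1/23834 + 1601/18701 = -14545/11917 + 1601/18701 = -252926928/222859817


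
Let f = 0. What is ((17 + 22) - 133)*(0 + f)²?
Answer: 0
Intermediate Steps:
((17 + 22) - 133)*(0 + f)² = ((17 + 22) - 133)*(0 + 0)² = (39 - 133)*0² = -94*0 = 0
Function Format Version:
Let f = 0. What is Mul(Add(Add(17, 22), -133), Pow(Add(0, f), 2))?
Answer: 0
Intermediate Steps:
Mul(Add(Add(17, 22), -133), Pow(Add(0, f), 2)) = Mul(Add(Add(17, 22), -133), Pow(Add(0, 0), 2)) = Mul(Add(39, -133), Pow(0, 2)) = Mul(-94, 0) = 0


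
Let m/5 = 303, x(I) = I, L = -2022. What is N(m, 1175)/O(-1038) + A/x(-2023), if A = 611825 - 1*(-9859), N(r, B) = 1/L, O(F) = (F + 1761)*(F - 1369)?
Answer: -312512353182215/1016935437438 ≈ -307.31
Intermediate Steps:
O(F) = (-1369 + F)*(1761 + F) (O(F) = (1761 + F)*(-1369 + F) = (-1369 + F)*(1761 + F))
m = 1515 (m = 5*303 = 1515)
N(r, B) = -1/2022 (N(r, B) = 1/(-2022) = -1/2022)
A = 621684 (A = 611825 + 9859 = 621684)
N(m, 1175)/O(-1038) + A/x(-2023) = -1/(2022*(-2410809 + (-1038)² + 392*(-1038))) + 621684/(-2023) = -1/(2022*(-2410809 + 1077444 - 406896)) + 621684*(-1/2023) = -1/2022/(-1740261) - 88812/289 = -1/2022*(-1/1740261) - 88812/289 = 1/3518807742 - 88812/289 = -312512353182215/1016935437438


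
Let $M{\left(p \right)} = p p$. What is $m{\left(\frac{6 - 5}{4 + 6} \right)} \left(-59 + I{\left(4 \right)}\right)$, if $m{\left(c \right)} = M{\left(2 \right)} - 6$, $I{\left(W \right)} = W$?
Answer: $110$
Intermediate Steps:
$M{\left(p \right)} = p^{2}$
$m{\left(c \right)} = -2$ ($m{\left(c \right)} = 2^{2} - 6 = 4 - 6 = -2$)
$m{\left(\frac{6 - 5}{4 + 6} \right)} \left(-59 + I{\left(4 \right)}\right) = - 2 \left(-59 + 4\right) = \left(-2\right) \left(-55\right) = 110$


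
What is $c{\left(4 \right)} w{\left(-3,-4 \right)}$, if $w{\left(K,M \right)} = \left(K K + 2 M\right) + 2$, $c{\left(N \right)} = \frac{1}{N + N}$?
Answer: $\frac{3}{8} \approx 0.375$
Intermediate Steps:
$c{\left(N \right)} = \frac{1}{2 N}$
$w{\left(K,M \right)} = 2 + K^{2} + 2 M$ ($w{\left(K,M \right)} = \left(K^{2} + 2 M\right) + 2 = 2 + K^{2} + 2 M$)
$c{\left(4 \right)} w{\left(-3,-4 \right)} = \frac{1}{2 \cdot 4} \left(2 + \left(-3\right)^{2} + 2 \left(-4\right)\right) = \frac{1}{2} \cdot \frac{1}{4} \left(2 + 9 - 8\right) = \frac{1}{8} \cdot 3 = \frac{3}{8}$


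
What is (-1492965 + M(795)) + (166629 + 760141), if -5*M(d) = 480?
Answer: -566291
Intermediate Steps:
M(d) = -96 (M(d) = -⅕*480 = -96)
(-1492965 + M(795)) + (166629 + 760141) = (-1492965 - 96) + (166629 + 760141) = -1493061 + 926770 = -566291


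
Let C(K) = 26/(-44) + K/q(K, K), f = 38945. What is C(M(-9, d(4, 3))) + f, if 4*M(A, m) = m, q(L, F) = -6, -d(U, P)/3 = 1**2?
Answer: 3427119/88 ≈ 38945.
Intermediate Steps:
d(U, P) = -3 (d(U, P) = -3*1**2 = -3*1 = -3)
M(A, m) = m/4
C(K) = -13/22 - K/6 (C(K) = 26/(-44) + K/(-6) = 26*(-1/44) + K*(-1/6) = -13/22 - K/6)
C(M(-9, d(4, 3))) + f = (-13/22 - (-3)/24) + 38945 = (-13/22 - 1/6*(-3/4)) + 38945 = (-13/22 + 1/8) + 38945 = -41/88 + 38945 = 3427119/88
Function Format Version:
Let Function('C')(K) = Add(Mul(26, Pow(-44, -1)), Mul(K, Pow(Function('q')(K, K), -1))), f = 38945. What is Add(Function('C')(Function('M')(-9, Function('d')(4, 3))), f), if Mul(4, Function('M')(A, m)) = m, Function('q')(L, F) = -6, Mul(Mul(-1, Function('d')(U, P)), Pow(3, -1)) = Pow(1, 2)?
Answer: Rational(3427119, 88) ≈ 38945.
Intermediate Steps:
Function('d')(U, P) = -3 (Function('d')(U, P) = Mul(-3, Pow(1, 2)) = Mul(-3, 1) = -3)
Function('M')(A, m) = Mul(Rational(1, 4), m)
Function('C')(K) = Add(Rational(-13, 22), Mul(Rational(-1, 6), K)) (Function('C')(K) = Add(Mul(26, Pow(-44, -1)), Mul(K, Pow(-6, -1))) = Add(Mul(26, Rational(-1, 44)), Mul(K, Rational(-1, 6))) = Add(Rational(-13, 22), Mul(Rational(-1, 6), K)))
Add(Function('C')(Function('M')(-9, Function('d')(4, 3))), f) = Add(Add(Rational(-13, 22), Mul(Rational(-1, 6), Mul(Rational(1, 4), -3))), 38945) = Add(Add(Rational(-13, 22), Mul(Rational(-1, 6), Rational(-3, 4))), 38945) = Add(Add(Rational(-13, 22), Rational(1, 8)), 38945) = Add(Rational(-41, 88), 38945) = Rational(3427119, 88)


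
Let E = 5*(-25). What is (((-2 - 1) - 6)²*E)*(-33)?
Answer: 334125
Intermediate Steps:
E = -125
(((-2 - 1) - 6)²*E)*(-33) = (((-2 - 1) - 6)²*(-125))*(-33) = ((-3 - 6)²*(-125))*(-33) = ((-9)²*(-125))*(-33) = (81*(-125))*(-33) = -10125*(-33) = 334125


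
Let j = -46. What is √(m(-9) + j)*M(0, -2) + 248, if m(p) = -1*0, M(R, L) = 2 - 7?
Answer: 248 - 5*I*√46 ≈ 248.0 - 33.912*I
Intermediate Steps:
M(R, L) = -5
m(p) = 0
√(m(-9) + j)*M(0, -2) + 248 = √(0 - 46)*(-5) + 248 = √(-46)*(-5) + 248 = (I*√46)*(-5) + 248 = -5*I*√46 + 248 = 248 - 5*I*√46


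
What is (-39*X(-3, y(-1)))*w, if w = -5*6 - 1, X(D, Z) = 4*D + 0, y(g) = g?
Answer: -14508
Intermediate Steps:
X(D, Z) = 4*D
w = -31 (w = -30 - 1 = -31)
(-39*X(-3, y(-1)))*w = -156*(-3)*(-31) = -39*(-12)*(-31) = 468*(-31) = -14508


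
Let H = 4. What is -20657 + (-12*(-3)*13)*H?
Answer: -18785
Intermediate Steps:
-20657 + (-12*(-3)*13)*H = -20657 + (-12*(-3)*13)*4 = -20657 + (36*13)*4 = -20657 + 468*4 = -20657 + 1872 = -18785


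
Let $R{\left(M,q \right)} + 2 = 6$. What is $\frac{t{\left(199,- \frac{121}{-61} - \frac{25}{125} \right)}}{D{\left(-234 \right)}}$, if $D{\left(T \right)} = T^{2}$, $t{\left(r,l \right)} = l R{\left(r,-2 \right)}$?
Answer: $\frac{544}{4175145} \approx 0.00013029$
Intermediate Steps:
$R{\left(M,q \right)} = 4$ ($R{\left(M,q \right)} = -2 + 6 = 4$)
$t{\left(r,l \right)} = 4 l$ ($t{\left(r,l \right)} = l 4 = 4 l$)
$\frac{t{\left(199,- \frac{121}{-61} - \frac{25}{125} \right)}}{D{\left(-234 \right)}} = \frac{4 \left(- \frac{121}{-61} - \frac{25}{125}\right)}{\left(-234\right)^{2}} = \frac{4 \left(\left(-121\right) \left(- \frac{1}{61}\right) - \frac{1}{5}\right)}{54756} = 4 \left(\frac{121}{61} - \frac{1}{5}\right) \frac{1}{54756} = 4 \cdot \frac{544}{305} \cdot \frac{1}{54756} = \frac{2176}{305} \cdot \frac{1}{54756} = \frac{544}{4175145}$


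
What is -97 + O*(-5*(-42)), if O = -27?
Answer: -5767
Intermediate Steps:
-97 + O*(-5*(-42)) = -97 - (-135)*(-42) = -97 - 27*210 = -97 - 5670 = -5767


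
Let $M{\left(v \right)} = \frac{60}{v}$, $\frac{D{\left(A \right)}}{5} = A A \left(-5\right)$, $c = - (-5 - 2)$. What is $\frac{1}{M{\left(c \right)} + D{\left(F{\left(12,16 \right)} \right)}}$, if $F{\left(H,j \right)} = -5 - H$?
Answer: $- \frac{7}{50515} \approx -0.00013857$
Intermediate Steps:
$c = 7$ ($c = \left(-1\right) \left(-7\right) = 7$)
$D{\left(A \right)} = - 25 A^{2}$ ($D{\left(A \right)} = 5 A A \left(-5\right) = 5 A^{2} \left(-5\right) = 5 \left(- 5 A^{2}\right) = - 25 A^{2}$)
$\frac{1}{M{\left(c \right)} + D{\left(F{\left(12,16 \right)} \right)}} = \frac{1}{\frac{60}{7} - 25 \left(-5 - 12\right)^{2}} = \frac{1}{60 \cdot \frac{1}{7} - 25 \left(-5 - 12\right)^{2}} = \frac{1}{\frac{60}{7} - 25 \left(-17\right)^{2}} = \frac{1}{\frac{60}{7} - 7225} = \frac{1}{- \frac{50515}{7}} = - \frac{7}{50515}$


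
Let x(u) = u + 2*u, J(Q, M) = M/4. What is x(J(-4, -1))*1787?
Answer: -5361/4 ≈ -1340.3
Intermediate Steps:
J(Q, M) = M/4 (J(Q, M) = M*(1/4) = M/4)
x(u) = 3*u
x(J(-4, -1))*1787 = (3*((1/4)*(-1)))*1787 = (3*(-1/4))*1787 = -3/4*1787 = -5361/4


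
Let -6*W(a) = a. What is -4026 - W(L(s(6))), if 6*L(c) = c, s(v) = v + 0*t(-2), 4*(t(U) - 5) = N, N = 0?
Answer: -24155/6 ≈ -4025.8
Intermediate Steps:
t(U) = 5 (t(U) = 5 + (¼)*0 = 5 + 0 = 5)
s(v) = v (s(v) = v + 0*5 = v + 0 = v)
L(c) = c/6
W(a) = -a/6
-4026 - W(L(s(6))) = -4026 - (-1)*(⅙)*6/6 = -4026 - (-1)/6 = -4026 - 1*(-⅙) = -4026 + ⅙ = -24155/6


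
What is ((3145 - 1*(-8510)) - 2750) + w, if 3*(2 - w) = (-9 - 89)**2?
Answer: 17117/3 ≈ 5705.7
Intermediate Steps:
w = -9598/3 (w = 2 - (-9 - 89)**2/3 = 2 - 1/3*(-98)**2 = 2 - 1/3*9604 = 2 - 9604/3 = -9598/3 ≈ -3199.3)
((3145 - 1*(-8510)) - 2750) + w = ((3145 - 1*(-8510)) - 2750) - 9598/3 = ((3145 + 8510) - 2750) - 9598/3 = (11655 - 2750) - 9598/3 = 8905 - 9598/3 = 17117/3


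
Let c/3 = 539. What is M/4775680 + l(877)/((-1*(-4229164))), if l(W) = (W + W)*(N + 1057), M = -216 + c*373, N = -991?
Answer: 155136026211/1009856696576 ≈ 0.15362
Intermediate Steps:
c = 1617 (c = 3*539 = 1617)
M = 602925 (M = -216 + 1617*373 = -216 + 603141 = 602925)
l(W) = 132*W (l(W) = (W + W)*(-991 + 1057) = (2*W)*66 = 132*W)
M/4775680 + l(877)/((-1*(-4229164))) = 602925/4775680 + (132*877)/((-1*(-4229164))) = 602925*(1/4775680) + 115764/4229164 = 120585/955136 + 115764*(1/4229164) = 120585/955136 + 28941/1057291 = 155136026211/1009856696576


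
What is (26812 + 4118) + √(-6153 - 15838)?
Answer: 30930 + I*√21991 ≈ 30930.0 + 148.29*I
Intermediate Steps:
(26812 + 4118) + √(-6153 - 15838) = 30930 + √(-21991) = 30930 + I*√21991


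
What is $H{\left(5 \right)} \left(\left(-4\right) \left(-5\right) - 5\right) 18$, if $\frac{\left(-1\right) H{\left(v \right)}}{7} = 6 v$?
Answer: $-56700$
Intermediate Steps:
$H{\left(v \right)} = - 42 v$ ($H{\left(v \right)} = - 7 \cdot 6 v = - 42 v$)
$H{\left(5 \right)} \left(\left(-4\right) \left(-5\right) - 5\right) 18 = \left(-42\right) 5 \left(\left(-4\right) \left(-5\right) - 5\right) 18 = - 210 \left(20 - 5\right) 18 = \left(-210\right) 15 \cdot 18 = \left(-3150\right) 18 = -56700$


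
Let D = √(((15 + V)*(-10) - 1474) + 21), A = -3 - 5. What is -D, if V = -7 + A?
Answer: -I*√1453 ≈ -38.118*I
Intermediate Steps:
A = -8
V = -15 (V = -7 - 8 = -15)
D = I*√1453 (D = √(((15 - 15)*(-10) - 1474) + 21) = √((0*(-10) - 1474) + 21) = √((0 - 1474) + 21) = √(-1474 + 21) = √(-1453) = I*√1453 ≈ 38.118*I)
-D = -I*√1453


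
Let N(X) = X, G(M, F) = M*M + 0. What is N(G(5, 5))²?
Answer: 625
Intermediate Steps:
G(M, F) = M² (G(M, F) = M² + 0 = M²)
N(G(5, 5))² = (5²)² = 25² = 625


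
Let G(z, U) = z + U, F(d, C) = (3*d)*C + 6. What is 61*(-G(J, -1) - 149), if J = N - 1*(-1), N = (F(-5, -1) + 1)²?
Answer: -38613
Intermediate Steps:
F(d, C) = 6 + 3*C*d (F(d, C) = 3*C*d + 6 = 6 + 3*C*d)
N = 484 (N = ((6 + 3*(-1)*(-5)) + 1)² = ((6 + 15) + 1)² = (21 + 1)² = 22² = 484)
J = 485 (J = 484 - 1*(-1) = 484 + 1 = 485)
G(z, U) = U + z
61*(-G(J, -1) - 149) = 61*(-(-1 + 485) - 149) = 61*(-1*484 - 149) = 61*(-484 - 149) = 61*(-633) = -38613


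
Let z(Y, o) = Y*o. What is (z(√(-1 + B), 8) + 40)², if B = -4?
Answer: 1280 + 640*I*√5 ≈ 1280.0 + 1431.1*I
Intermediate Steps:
(z(√(-1 + B), 8) + 40)² = (√(-1 - 4)*8 + 40)² = (√(-5)*8 + 40)² = ((I*√5)*8 + 40)² = (8*I*√5 + 40)² = (40 + 8*I*√5)²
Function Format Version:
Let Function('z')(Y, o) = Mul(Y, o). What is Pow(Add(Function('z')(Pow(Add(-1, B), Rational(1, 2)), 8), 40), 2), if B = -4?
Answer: Add(1280, Mul(640, I, Pow(5, Rational(1, 2)))) ≈ Add(1280.0, Mul(1431.1, I))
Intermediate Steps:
Pow(Add(Function('z')(Pow(Add(-1, B), Rational(1, 2)), 8), 40), 2) = Pow(Add(Mul(Pow(Add(-1, -4), Rational(1, 2)), 8), 40), 2) = Pow(Add(Mul(Pow(-5, Rational(1, 2)), 8), 40), 2) = Pow(Add(Mul(Mul(I, Pow(5, Rational(1, 2))), 8), 40), 2) = Pow(Add(Mul(8, I, Pow(5, Rational(1, 2))), 40), 2) = Pow(Add(40, Mul(8, I, Pow(5, Rational(1, 2)))), 2)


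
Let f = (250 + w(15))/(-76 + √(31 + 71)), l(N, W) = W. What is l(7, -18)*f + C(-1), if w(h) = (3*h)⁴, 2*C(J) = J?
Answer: 5609994163/5674 + 36907875*√102/2837 ≈ 1.1201e+6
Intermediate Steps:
C(J) = J/2
w(h) = 81*h⁴
f = 4100875/(-76 + √102) (f = (250 + 81*15⁴)/(-76 + √(31 + 71)) = (250 + 81*50625)/(-76 + √102) = (250 + 4100625)/(-76 + √102) = 4100875/(-76 + √102) ≈ -62228.)
l(7, -18)*f + C(-1) = -18*(-155833250/2837 - 4100875*√102/5674) + (½)*(-1) = (2804998500/2837 + 36907875*√102/2837) - ½ = 5609994163/5674 + 36907875*√102/2837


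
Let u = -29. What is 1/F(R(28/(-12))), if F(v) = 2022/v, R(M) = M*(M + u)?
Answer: 329/9099 ≈ 0.036158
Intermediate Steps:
R(M) = M*(-29 + M) (R(M) = M*(M - 29) = M*(-29 + M))
1/F(R(28/(-12))) = 1/(2022/(((28/(-12))*(-29 + 28/(-12))))) = 1/(2022/(((28*(-1/12))*(-29 + 28*(-1/12))))) = 1/(2022/((-7*(-29 - 7/3)/3))) = 1/(2022/((-7/3*(-94/3)))) = 1/(2022/(658/9)) = 1/(2022*(9/658)) = 1/(9099/329) = 329/9099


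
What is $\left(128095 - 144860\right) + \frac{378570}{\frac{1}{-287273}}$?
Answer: $-108752956375$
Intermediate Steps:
$\left(128095 - 144860\right) + \frac{378570}{\frac{1}{-287273}} = -16765 + \frac{378570}{- \frac{1}{287273}} = -16765 + 378570 \left(-287273\right) = -16765 - 108752939610 = -108752956375$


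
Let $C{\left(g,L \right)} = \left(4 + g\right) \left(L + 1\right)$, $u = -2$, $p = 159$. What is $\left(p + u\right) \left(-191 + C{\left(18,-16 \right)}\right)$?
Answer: $-81797$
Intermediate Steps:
$C{\left(g,L \right)} = \left(1 + L\right) \left(4 + g\right)$ ($C{\left(g,L \right)} = \left(4 + g\right) \left(1 + L\right) = \left(1 + L\right) \left(4 + g\right)$)
$\left(p + u\right) \left(-191 + C{\left(18,-16 \right)}\right) = \left(159 - 2\right) \left(-191 + \left(4 + 18 + 4 \left(-16\right) - 288\right)\right) = 157 \left(-191 + \left(4 + 18 - 64 - 288\right)\right) = 157 \left(-191 - 330\right) = 157 \left(-521\right) = -81797$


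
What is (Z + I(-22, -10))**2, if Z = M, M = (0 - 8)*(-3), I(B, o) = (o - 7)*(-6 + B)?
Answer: 250000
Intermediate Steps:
I(B, o) = (-7 + o)*(-6 + B)
M = 24 (M = -8*(-3) = 24)
Z = 24
(Z + I(-22, -10))**2 = (24 + (42 - 7*(-22) - 6*(-10) - 22*(-10)))**2 = (24 + (42 + 154 + 60 + 220))**2 = (24 + 476)**2 = 500**2 = 250000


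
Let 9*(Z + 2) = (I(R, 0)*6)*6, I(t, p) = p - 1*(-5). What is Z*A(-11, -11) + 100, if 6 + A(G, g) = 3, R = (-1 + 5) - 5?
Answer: 46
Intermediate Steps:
R = -1 (R = 4 - 5 = -1)
A(G, g) = -3 (A(G, g) = -6 + 3 = -3)
I(t, p) = 5 + p (I(t, p) = p + 5 = 5 + p)
Z = 18 (Z = -2 + (((5 + 0)*6)*6)/9 = -2 + ((5*6)*6)/9 = -2 + (30*6)/9 = -2 + (1/9)*180 = -2 + 20 = 18)
Z*A(-11, -11) + 100 = 18*(-3) + 100 = -54 + 100 = 46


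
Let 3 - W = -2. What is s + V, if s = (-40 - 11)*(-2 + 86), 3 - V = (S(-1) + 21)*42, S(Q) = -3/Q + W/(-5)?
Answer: -5247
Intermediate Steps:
W = 5 (W = 3 - 1*(-2) = 3 + 2 = 5)
S(Q) = -1 - 3/Q (S(Q) = -3/Q + 5/(-5) = -3/Q + 5*(-⅕) = -3/Q - 1 = -1 - 3/Q)
V = -963 (V = 3 - ((-3 - 1*(-1))/(-1) + 21)*42 = 3 - (-(-3 + 1) + 21)*42 = 3 - (-1*(-2) + 21)*42 = 3 - (2 + 21)*42 = 3 - 23*42 = 3 - 1*966 = 3 - 966 = -963)
s = -4284 (s = -51*84 = -4284)
s + V = -4284 - 963 = -5247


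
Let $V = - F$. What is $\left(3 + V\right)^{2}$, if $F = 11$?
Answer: $64$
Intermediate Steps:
$V = -11$ ($V = \left(-1\right) 11 = -11$)
$\left(3 + V\right)^{2} = \left(3 - 11\right)^{2} = \left(-8\right)^{2} = 64$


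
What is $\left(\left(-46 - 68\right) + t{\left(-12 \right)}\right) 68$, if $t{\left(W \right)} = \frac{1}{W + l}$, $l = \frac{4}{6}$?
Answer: $-7758$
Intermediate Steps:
$l = \frac{2}{3}$ ($l = 4 \cdot \frac{1}{6} = \frac{2}{3} \approx 0.66667$)
$t{\left(W \right)} = \frac{1}{\frac{2}{3} + W}$ ($t{\left(W \right)} = \frac{1}{W + \frac{2}{3}} = \frac{1}{\frac{2}{3} + W}$)
$\left(\left(-46 - 68\right) + t{\left(-12 \right)}\right) 68 = \left(\left(-46 - 68\right) + \frac{3}{2 + 3 \left(-12\right)}\right) 68 = \left(\left(-46 - 68\right) + \frac{3}{2 - 36}\right) 68 = \left(-114 + \frac{3}{-34}\right) 68 = \left(-114 + 3 \left(- \frac{1}{34}\right)\right) 68 = \left(-114 - \frac{3}{34}\right) 68 = \left(- \frac{3879}{34}\right) 68 = -7758$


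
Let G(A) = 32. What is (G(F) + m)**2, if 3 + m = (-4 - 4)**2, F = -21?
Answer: 8649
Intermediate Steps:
m = 61 (m = -3 + (-4 - 4)**2 = -3 + (-8)**2 = -3 + 64 = 61)
(G(F) + m)**2 = (32 + 61)**2 = 93**2 = 8649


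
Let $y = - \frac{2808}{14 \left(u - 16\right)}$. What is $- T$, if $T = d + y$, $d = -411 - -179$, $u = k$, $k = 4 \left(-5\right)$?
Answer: $\frac{1585}{7} \approx 226.43$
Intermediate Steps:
$k = -20$
$u = -20$
$d = -232$ ($d = -411 + 179 = -232$)
$y = \frac{39}{7}$ ($y = - \frac{2808}{14 \left(-20 - 16\right)} = - \frac{2808}{14 \left(-36\right)} = - \frac{2808}{-504} = \left(-2808\right) \left(- \frac{1}{504}\right) = \frac{39}{7} \approx 5.5714$)
$T = - \frac{1585}{7}$ ($T = -232 + \frac{39}{7} = - \frac{1585}{7} \approx -226.43$)
$- T = \left(-1\right) \left(- \frac{1585}{7}\right) = \frac{1585}{7}$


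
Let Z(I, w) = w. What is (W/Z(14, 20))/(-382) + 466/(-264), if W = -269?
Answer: -436153/252120 ≈ -1.7299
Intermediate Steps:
(W/Z(14, 20))/(-382) + 466/(-264) = -269/20/(-382) + 466/(-264) = -269*1/20*(-1/382) + 466*(-1/264) = -269/20*(-1/382) - 233/132 = 269/7640 - 233/132 = -436153/252120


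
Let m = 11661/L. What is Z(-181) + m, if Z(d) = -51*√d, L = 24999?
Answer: 299/641 - 51*I*√181 ≈ 0.46646 - 686.13*I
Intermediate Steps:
m = 299/641 (m = 11661/24999 = 11661*(1/24999) = 299/641 ≈ 0.46646)
Z(-181) + m = -51*I*√181 + 299/641 = 299/641 - 51*I*√181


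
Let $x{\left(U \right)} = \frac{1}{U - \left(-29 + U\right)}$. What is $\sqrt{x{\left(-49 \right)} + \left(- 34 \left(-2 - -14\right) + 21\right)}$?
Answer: $\frac{i \sqrt{325438}}{29} \approx 19.671 i$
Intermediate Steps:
$x{\left(U \right)} = \frac{1}{29}$
$\sqrt{x{\left(-49 \right)} + \left(- 34 \left(-2 - -14\right) + 21\right)} = \sqrt{\frac{1}{29} + \left(- 34 \left(-2 - -14\right) + 21\right)} = \sqrt{\frac{1}{29} + \left(- 34 \left(-2 + 14\right) + 21\right)} = \sqrt{\frac{1}{29} + \left(\left(-34\right) 12 + 21\right)} = \sqrt{\frac{1}{29} + \left(-408 + 21\right)} = \sqrt{\frac{1}{29} - 387} = \sqrt{- \frac{11222}{29}} = \frac{i \sqrt{325438}}{29}$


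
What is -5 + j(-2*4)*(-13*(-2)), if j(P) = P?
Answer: -213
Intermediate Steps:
-5 + j(-2*4)*(-13*(-2)) = -5 + (-2*4)*(-13*(-2)) = -5 - 8*26 = -5 - 208 = -213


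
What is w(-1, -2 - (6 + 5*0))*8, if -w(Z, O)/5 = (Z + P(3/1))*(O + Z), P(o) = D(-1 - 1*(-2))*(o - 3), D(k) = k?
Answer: -360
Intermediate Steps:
P(o) = -3 + o (P(o) = (-1 - 1*(-2))*(o - 3) = (-1 + 2)*(-3 + o) = 1*(-3 + o) = -3 + o)
w(Z, O) = -5*Z*(O + Z) (w(Z, O) = -5*(Z + (-3 + 3/1))*(O + Z) = -5*(Z + (-3 + 3*1))*(O + Z) = -5*(Z + (-3 + 3))*(O + Z) = -5*(Z + 0)*(O + Z) = -5*Z*(O + Z))
w(-1, -2 - (6 + 5*0))*8 = (5*(-1)*(-(-2 - (6 + 5*0)) - 1*(-1)))*8 = (5*(-1)*(-(-2 - (6 + 0)) + 1))*8 = (5*(-1)*(-(-2 - 1*6) + 1))*8 = (5*(-1)*(-(-2 - 6) + 1))*8 = (5*(-1)*(-1*(-8) + 1))*8 = (5*(-1)*(8 + 1))*8 = (5*(-1)*9)*8 = -45*8 = -360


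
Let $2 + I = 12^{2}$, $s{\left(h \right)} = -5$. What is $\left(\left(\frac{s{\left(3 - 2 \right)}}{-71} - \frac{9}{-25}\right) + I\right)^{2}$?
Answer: $\frac{63914918596}{3150625} \approx 20286.0$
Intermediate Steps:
$I = 142$ ($I = -2 + 12^{2} = -2 + 144 = 142$)
$\left(\left(\frac{s{\left(3 - 2 \right)}}{-71} - \frac{9}{-25}\right) + I\right)^{2} = \left(\left(- \frac{5}{-71} - \frac{9}{-25}\right) + 142\right)^{2} = \left(\left(\left(-5\right) \left(- \frac{1}{71}\right) - - \frac{9}{25}\right) + 142\right)^{2} = \left(\left(\frac{5}{71} + \frac{9}{25}\right) + 142\right)^{2} = \left(\frac{764}{1775} + 142\right)^{2} = \left(\frac{252814}{1775}\right)^{2} = \frac{63914918596}{3150625}$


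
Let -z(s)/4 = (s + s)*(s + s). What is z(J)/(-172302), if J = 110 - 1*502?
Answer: 1229312/86151 ≈ 14.269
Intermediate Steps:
J = -392 (J = 110 - 502 = -392)
z(s) = -16*s² (z(s) = -4*(s + s)*(s + s) = -4*2*s*2*s = -16*s²)
z(J)/(-172302) = -16*(-392)²/(-172302) = -16*153664*(-1/172302) = -2458624*(-1/172302) = 1229312/86151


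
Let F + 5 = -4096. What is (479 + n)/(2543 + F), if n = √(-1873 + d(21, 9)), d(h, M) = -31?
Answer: -479/1558 - 2*I*√119/779 ≈ -0.30745 - 0.028007*I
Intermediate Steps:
F = -4101 (F = -5 - 4096 = -4101)
n = 4*I*√119 (n = √(-1873 - 31) = √(-1904) = 4*I*√119 ≈ 43.635*I)
(479 + n)/(2543 + F) = (479 + 4*I*√119)/(2543 - 4101) = (479 + 4*I*√119)/(-1558) = (479 + 4*I*√119)*(-1/1558) = -479/1558 - 2*I*√119/779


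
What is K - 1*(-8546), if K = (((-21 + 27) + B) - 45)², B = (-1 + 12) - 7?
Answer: 9771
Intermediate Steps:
B = 4 (B = 11 - 7 = 4)
K = 1225 (K = (((-21 + 27) + 4) - 45)² = ((6 + 4) - 45)² = (10 - 45)² = (-35)² = 1225)
K - 1*(-8546) = 1225 - 1*(-8546) = 1225 + 8546 = 9771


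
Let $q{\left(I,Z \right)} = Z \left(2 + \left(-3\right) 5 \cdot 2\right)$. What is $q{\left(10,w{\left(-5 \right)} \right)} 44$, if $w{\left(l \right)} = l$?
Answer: $6160$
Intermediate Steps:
$q{\left(I,Z \right)} = - 28 Z$ ($q{\left(I,Z \right)} = Z \left(2 - 30\right) = Z \left(-28\right) = - 28 Z$)
$q{\left(10,w{\left(-5 \right)} \right)} 44 = \left(-28\right) \left(-5\right) 44 = 140 \cdot 44 = 6160$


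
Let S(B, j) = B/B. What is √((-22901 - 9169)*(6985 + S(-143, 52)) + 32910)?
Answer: 3*I*√24889790 ≈ 14967.0*I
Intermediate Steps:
S(B, j) = 1
√((-22901 - 9169)*(6985 + S(-143, 52)) + 32910) = √((-22901 - 9169)*(6985 + 1) + 32910) = √(-32070*6986 + 32910) = √(-224041020 + 32910) = √(-224008110) = 3*I*√24889790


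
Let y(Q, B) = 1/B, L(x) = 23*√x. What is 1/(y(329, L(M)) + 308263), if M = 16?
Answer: 92/28360197 ≈ 3.2440e-6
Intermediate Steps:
1/(y(329, L(M)) + 308263) = 1/(1/(23*√16) + 308263) = 1/(1/(23*4) + 308263) = 1/(1/92 + 308263) = 1/(28360197/92) = 92/28360197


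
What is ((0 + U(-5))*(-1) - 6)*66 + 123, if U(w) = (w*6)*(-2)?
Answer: -4233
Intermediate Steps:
U(w) = -12*w (U(w) = (6*w)*(-2) = -12*w)
((0 + U(-5))*(-1) - 6)*66 + 123 = ((0 - 12*(-5))*(-1) - 6)*66 + 123 = ((0 + 60)*(-1) - 6)*66 + 123 = (60*(-1) - 6)*66 + 123 = (-60 - 6)*66 + 123 = -66*66 + 123 = -4356 + 123 = -4233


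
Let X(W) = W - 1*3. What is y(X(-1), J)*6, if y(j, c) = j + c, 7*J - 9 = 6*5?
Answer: 66/7 ≈ 9.4286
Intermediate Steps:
X(W) = -3 + W (X(W) = W - 3 = -3 + W)
J = 39/7 (J = 9/7 + (6*5)/7 = 9/7 + (⅐)*30 = 9/7 + 30/7 = 39/7 ≈ 5.5714)
y(j, c) = c + j
y(X(-1), J)*6 = (39/7 + (-3 - 1))*6 = (39/7 - 4)*6 = (11/7)*6 = 66/7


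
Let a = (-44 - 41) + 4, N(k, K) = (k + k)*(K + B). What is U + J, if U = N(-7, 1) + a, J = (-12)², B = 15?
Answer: -161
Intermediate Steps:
J = 144
N(k, K) = 2*k*(15 + K) (N(k, K) = (k + k)*(K + 15) = (2*k)*(15 + K) = 2*k*(15 + K))
a = -81 (a = -85 + 4 = -81)
U = -305 (U = 2*(-7)*(15 + 1) - 81 = 2*(-7)*16 - 81 = -224 - 81 = -305)
U + J = -305 + 144 = -161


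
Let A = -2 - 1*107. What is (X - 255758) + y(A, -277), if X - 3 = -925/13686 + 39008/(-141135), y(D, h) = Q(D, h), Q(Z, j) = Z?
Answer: -54913423840267/214619290 ≈ -2.5586e+5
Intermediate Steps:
A = -109 (A = -2 - 107 = -109)
y(D, h) = D
X = 570034163/214619290 (X = 3 + (-925/13686 + 39008/(-141135)) = 3 + (-925*1/13686 + 39008*(-1/141135)) = 3 + (-925/13686 - 39008/141135) = 3 - 73823707/214619290 = 570034163/214619290 ≈ 2.6560)
(X - 255758) + y(A, -277) = (570034163/214619290 - 255758) - 109 = -54890030337657/214619290 - 109 = -54913423840267/214619290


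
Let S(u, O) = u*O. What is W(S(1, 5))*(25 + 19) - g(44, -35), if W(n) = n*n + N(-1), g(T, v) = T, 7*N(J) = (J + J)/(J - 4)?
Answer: 37048/35 ≈ 1058.5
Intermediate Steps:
N(J) = 2*J/(7*(-4 + J)) (N(J) = ((J + J)/(J - 4))/7 = ((2*J)/(-4 + J))/7 = (2*J/(-4 + J))/7 = 2*J/(7*(-4 + J)))
S(u, O) = O*u
W(n) = 2/35 + n**2 (W(n) = n*n + (2/7)*(-1)/(-4 - 1) = n**2 + (2/7)*(-1)/(-5) = n**2 + (2/7)*(-1)*(-1/5) = n**2 + 2/35 = 2/35 + n**2)
W(S(1, 5))*(25 + 19) - g(44, -35) = (2/35 + (5*1)**2)*(25 + 19) - 1*44 = (2/35 + 5**2)*44 - 44 = (2/35 + 25)*44 - 44 = (877/35)*44 - 44 = 38588/35 - 44 = 37048/35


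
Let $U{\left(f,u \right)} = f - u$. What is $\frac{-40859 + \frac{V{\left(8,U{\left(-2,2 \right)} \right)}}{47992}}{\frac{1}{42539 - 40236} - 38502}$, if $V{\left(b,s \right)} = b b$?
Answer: $\frac{80642220757}{75990279985} \approx 1.0612$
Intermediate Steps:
$V{\left(b,s \right)} = b^{2}$
$\frac{-40859 + \frac{V{\left(8,U{\left(-2,2 \right)} \right)}}{47992}}{\frac{1}{42539 - 40236} - 38502} = \frac{-40859 + \frac{8^{2}}{47992}}{\frac{1}{42539 - 40236} - 38502} = \frac{-40859 + 64 \cdot \frac{1}{47992}}{\frac{1}{2303} - 38502} = \frac{-40859 + \frac{8}{5999}}{\frac{1}{2303} - 38502} = - \frac{245113133}{5999 \left(- \frac{88670105}{2303}\right)} = \left(- \frac{245113133}{5999}\right) \left(- \frac{2303}{88670105}\right) = \frac{80642220757}{75990279985}$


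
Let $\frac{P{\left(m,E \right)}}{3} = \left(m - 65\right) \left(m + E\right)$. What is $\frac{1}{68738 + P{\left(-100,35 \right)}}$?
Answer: $\frac{1}{100913} \approx 9.9095 \cdot 10^{-6}$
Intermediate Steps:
$P{\left(m,E \right)} = 3 \left(-65 + m\right) \left(E + m\right)$ ($P{\left(m,E \right)} = 3 \left(m - 65\right) \left(m + E\right) = 3 \left(-65 + m\right) \left(E + m\right)$)
$\frac{1}{68738 + P{\left(-100,35 \right)}} = \frac{1}{68738 + \left(\left(-195\right) 35 - -19500 + 3 \left(-100\right)^{2} + 3 \cdot 35 \left(-100\right)\right)} = \frac{1}{68738 + \left(-6825 + 19500 + 3 \cdot 10000 - 10500\right)} = \frac{1}{68738 + \left(-6825 + 19500 + 30000 - 10500\right)} = \frac{1}{68738 + 32175} = \frac{1}{100913}$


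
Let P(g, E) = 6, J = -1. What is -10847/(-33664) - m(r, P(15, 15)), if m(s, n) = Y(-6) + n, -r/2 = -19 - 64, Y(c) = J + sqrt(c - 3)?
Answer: -157473/33664 - 3*I ≈ -4.6778 - 3.0*I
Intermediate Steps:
Y(c) = -1 + sqrt(-3 + c) (Y(c) = -1 + sqrt(c - 3) = -1 + sqrt(-3 + c))
r = 166 (r = -2*(-19 - 64) = -2*(-83) = 166)
m(s, n) = -1 + n + 3*I (m(s, n) = (-1 + sqrt(-3 - 6)) + n = (-1 + sqrt(-9)) + n = (-1 + 3*I) + n = -1 + n + 3*I)
-10847/(-33664) - m(r, P(15, 15)) = -10847/(-33664) - (-1 + 6 + 3*I) = -10847*(-1/33664) - (5 + 3*I) = 10847/33664 + (-5 - 3*I) = -157473/33664 - 3*I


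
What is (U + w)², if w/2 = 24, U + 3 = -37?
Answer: 64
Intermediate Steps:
U = -40 (U = -3 - 37 = -40)
w = 48 (w = 2*24 = 48)
(U + w)² = (-40 + 48)² = 8² = 64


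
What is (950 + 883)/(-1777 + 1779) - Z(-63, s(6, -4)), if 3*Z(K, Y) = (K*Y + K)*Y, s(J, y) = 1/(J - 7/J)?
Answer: 1550373/1682 ≈ 921.74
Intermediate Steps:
Z(K, Y) = Y*(K + K*Y)/3 (Z(K, Y) = ((K*Y + K)*Y)/3 = ((K + K*Y)*Y)/3 = (Y*(K + K*Y))/3 = Y*(K + K*Y)/3)
(950 + 883)/(-1777 + 1779) - Z(-63, s(6, -4)) = (950 + 883)/(-1777 + 1779) - (-63)*6/(-7 + 6²)*(1 + 6/(-7 + 6²))/3 = 1833/2 - (-63)*6/(-7 + 36)*(1 + 6/(-7 + 36))/3 = 1833*(½) - (-63)*6/29*(1 + 6/29)/3 = 1833/2 - (-63)*6*(1/29)*(1 + 6*(1/29))/3 = 1833/2 - (-63)*6*(1 + 6/29)/(3*29) = 1833/2 - (-63)*6*35/(3*29*29) = 1833/2 - 1*(-4410/841) = 1833/2 + 4410/841 = 1550373/1682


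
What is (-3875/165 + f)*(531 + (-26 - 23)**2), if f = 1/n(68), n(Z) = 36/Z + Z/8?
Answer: -694306396/10131 ≈ -68533.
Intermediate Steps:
n(Z) = 36/Z + Z/8 (n(Z) = 36/Z + Z*(1/8) = 36/Z + Z/8)
f = 34/307 (f = 1/(36/68 + (1/8)*68) = 1/(36*(1/68) + 17/2) = 1/(9/17 + 17/2) = 1/(307/34) = 34/307 ≈ 0.11075)
(-3875/165 + f)*(531 + (-26 - 23)**2) = (-3875/165 + 34/307)*(531 + (-26 - 23)**2) = (-3875*1/165 + 34/307)*(531 + (-49)**2) = (-775/33 + 34/307)*(531 + 2401) = -236803/10131*2932 = -694306396/10131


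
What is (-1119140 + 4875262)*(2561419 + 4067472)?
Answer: 24898923320702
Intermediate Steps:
(-1119140 + 4875262)*(2561419 + 4067472) = 3756122*6628891 = 24898923320702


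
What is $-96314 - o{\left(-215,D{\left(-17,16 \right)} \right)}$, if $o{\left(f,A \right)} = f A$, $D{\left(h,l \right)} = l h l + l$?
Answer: $-1028554$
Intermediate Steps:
$D{\left(h,l \right)} = l + h l^{2}$ ($D{\left(h,l \right)} = h l l + l = h l^{2} + l = l + h l^{2}$)
$o{\left(f,A \right)} = A f$
$-96314 - o{\left(-215,D{\left(-17,16 \right)} \right)} = -96314 - 16 \left(1 - 272\right) \left(-215\right) = -96314 - 16 \left(-271\right) \left(-215\right) = -96314 - \left(-4336\right) \left(-215\right) = -96314 - 932240 = -1028554$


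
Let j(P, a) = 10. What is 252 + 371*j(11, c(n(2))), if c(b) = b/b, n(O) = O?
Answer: 3962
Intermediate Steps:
c(b) = 1
252 + 371*j(11, c(n(2))) = 252 + 371*10 = 252 + 3710 = 3962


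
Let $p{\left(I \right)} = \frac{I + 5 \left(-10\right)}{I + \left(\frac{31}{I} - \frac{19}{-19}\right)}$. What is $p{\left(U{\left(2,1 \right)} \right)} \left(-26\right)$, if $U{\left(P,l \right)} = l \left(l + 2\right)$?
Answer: $\frac{3666}{43} \approx 85.256$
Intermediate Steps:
$U{\left(P,l \right)} = l \left(2 + l\right)$
$p{\left(I \right)} = \frac{-50 + I}{1 + I + \frac{31}{I}}$ ($p{\left(I \right)} = \frac{I - 50}{I + \left(\frac{31}{I} - -1\right)} = \frac{-50 + I}{I + \left(\frac{31}{I} + 1\right)} = \frac{-50 + I}{I + \left(1 + \frac{31}{I}\right)} = \frac{-50 + I}{1 + I + \frac{31}{I}}$)
$p{\left(U{\left(2,1 \right)} \right)} \left(-26\right) = \frac{1 \left(2 + 1\right) \left(-50 + 1 \left(2 + 1\right)\right)}{31 + 1 \left(2 + 1\right) + \left(1 \left(2 + 1\right)\right)^{2}} \left(-26\right) = \frac{1 \cdot 3 \left(-50 + 1 \cdot 3\right)}{31 + 1 \cdot 3 + \left(1 \cdot 3\right)^{2}} \left(-26\right) = \frac{3 \left(-50 + 3\right)}{31 + 3 + 3^{2}} \left(-26\right) = 3 \frac{1}{31 + 3 + 9} \left(-47\right) \left(-26\right) = 3 \cdot \frac{1}{43} \left(-47\right) \left(-26\right) = \left(- \frac{141}{43}\right) \left(-26\right) = \frac{3666}{43}$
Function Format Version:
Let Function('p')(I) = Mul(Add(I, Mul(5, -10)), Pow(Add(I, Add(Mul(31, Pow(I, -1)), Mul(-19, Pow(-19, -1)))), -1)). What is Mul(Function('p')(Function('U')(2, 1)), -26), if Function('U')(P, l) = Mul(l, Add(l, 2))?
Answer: Rational(3666, 43) ≈ 85.256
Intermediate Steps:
Function('U')(P, l) = Mul(l, Add(2, l))
Function('p')(I) = Mul(Pow(Add(1, I, Mul(31, Pow(I, -1))), -1), Add(-50, I)) (Function('p')(I) = Mul(Add(I, -50), Pow(Add(I, Add(Mul(31, Pow(I, -1)), Mul(-19, Rational(-1, 19)))), -1)) = Mul(Add(-50, I), Pow(Add(I, Add(Mul(31, Pow(I, -1)), 1)), -1)) = Mul(Add(-50, I), Pow(Add(I, Add(1, Mul(31, Pow(I, -1)))), -1)) = Mul(Add(-50, I), Pow(Add(1, I, Mul(31, Pow(I, -1))), -1)) = Mul(Pow(Add(1, I, Mul(31, Pow(I, -1))), -1), Add(-50, I)))
Mul(Function('p')(Function('U')(2, 1)), -26) = Mul(Mul(Mul(1, Add(2, 1)), Pow(Add(31, Mul(1, Add(2, 1)), Pow(Mul(1, Add(2, 1)), 2)), -1), Add(-50, Mul(1, Add(2, 1)))), -26) = Mul(Mul(Mul(1, 3), Pow(Add(31, Mul(1, 3), Pow(Mul(1, 3), 2)), -1), Add(-50, Mul(1, 3))), -26) = Mul(Mul(3, Pow(Add(31, 3, Pow(3, 2)), -1), Add(-50, 3)), -26) = Mul(Mul(3, Pow(Add(31, 3, 9), -1), -47), -26) = Mul(Mul(3, Pow(43, -1), -47), -26) = Mul(Mul(3, Rational(1, 43), -47), -26) = Mul(Rational(-141, 43), -26) = Rational(3666, 43)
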